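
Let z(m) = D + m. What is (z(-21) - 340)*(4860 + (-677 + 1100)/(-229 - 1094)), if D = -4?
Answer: -260746145/147 ≈ -1.7738e+6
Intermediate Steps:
z(m) = -4 + m
(z(-21) - 340)*(4860 + (-677 + 1100)/(-229 - 1094)) = ((-4 - 21) - 340)*(4860 + (-677 + 1100)/(-229 - 1094)) = (-25 - 340)*(4860 + 423/(-1323)) = -365*(4860 + 423*(-1/1323)) = -365*(4860 - 47/147) = -365*714373/147 = -260746145/147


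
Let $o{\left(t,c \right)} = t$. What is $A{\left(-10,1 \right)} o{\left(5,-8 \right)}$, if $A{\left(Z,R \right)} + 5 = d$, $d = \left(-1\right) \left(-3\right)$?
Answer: $-10$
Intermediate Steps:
$d = 3$
$A{\left(Z,R \right)} = -2$ ($A{\left(Z,R \right)} = -5 + 3 = -2$)
$A{\left(-10,1 \right)} o{\left(5,-8 \right)} = \left(-2\right) 5 = -10$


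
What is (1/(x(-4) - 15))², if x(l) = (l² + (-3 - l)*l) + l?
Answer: 1/49 ≈ 0.020408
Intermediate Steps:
x(l) = l + l² + l*(-3 - l) (x(l) = (l² + l*(-3 - l)) + l = l + l² + l*(-3 - l))
(1/(x(-4) - 15))² = (1/(-2*(-4) - 15))² = (1/(8 - 15))² = (1/(-7))² = (-⅐)² = 1/49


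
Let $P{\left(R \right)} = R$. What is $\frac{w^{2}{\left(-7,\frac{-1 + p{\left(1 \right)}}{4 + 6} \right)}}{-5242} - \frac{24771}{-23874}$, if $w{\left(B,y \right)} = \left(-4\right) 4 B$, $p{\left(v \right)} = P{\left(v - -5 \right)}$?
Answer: $- \frac{1229173}{906866} \approx -1.3554$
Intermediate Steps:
$p{\left(v \right)} = 5 + v$ ($p{\left(v \right)} = v - -5 = v + 5 = 5 + v$)
$w{\left(B,y \right)} = - 16 B$
$\frac{w^{2}{\left(-7,\frac{-1 + p{\left(1 \right)}}{4 + 6} \right)}}{-5242} - \frac{24771}{-23874} = \frac{\left(\left(-16\right) \left(-7\right)\right)^{2}}{-5242} - \frac{24771}{-23874} = 112^{2} \left(- \frac{1}{5242}\right) - - \frac{359}{346} = 12544 \left(- \frac{1}{5242}\right) + \frac{359}{346} = - \frac{6272}{2621} + \frac{359}{346} = - \frac{1229173}{906866}$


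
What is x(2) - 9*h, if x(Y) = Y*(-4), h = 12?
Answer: -116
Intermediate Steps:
x(Y) = -4*Y
x(2) - 9*h = -4*2 - 9*12 = -8 - 108 = -116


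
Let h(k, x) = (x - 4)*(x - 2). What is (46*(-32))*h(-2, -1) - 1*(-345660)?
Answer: 323580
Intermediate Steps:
h(k, x) = (-4 + x)*(-2 + x)
(46*(-32))*h(-2, -1) - 1*(-345660) = (46*(-32))*(8 + (-1)² - 6*(-1)) - 1*(-345660) = -1472*(8 + 1 + 6) + 345660 = -1472*15 + 345660 = -22080 + 345660 = 323580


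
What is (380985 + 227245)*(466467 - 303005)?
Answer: 99422492260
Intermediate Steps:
(380985 + 227245)*(466467 - 303005) = 608230*163462 = 99422492260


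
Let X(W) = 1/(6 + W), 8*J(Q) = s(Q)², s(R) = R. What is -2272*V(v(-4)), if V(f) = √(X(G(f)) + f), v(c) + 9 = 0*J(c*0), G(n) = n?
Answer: -4544*I*√21/3 ≈ -6941.1*I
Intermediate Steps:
J(Q) = Q²/8
v(c) = -9 (v(c) = -9 + 0*((c*0)²/8) = -9 + 0*((⅛)*0²) = -9 + 0*((⅛)*0) = -9 + 0*0 = -9 + 0 = -9)
V(f) = √(f + 1/(6 + f)) (V(f) = √(1/(6 + f) + f) = √(f + 1/(6 + f)))
-2272*V(v(-4)) = -2272*√(1 - 9*(6 - 9))*(I*√3/3) = -2272*√(1 - 9*(-3))*(I*√3/3) = -2272*I*√3*√(1 + 27)/3 = -2272*2*I*√21/3 = -4544*I*√21/3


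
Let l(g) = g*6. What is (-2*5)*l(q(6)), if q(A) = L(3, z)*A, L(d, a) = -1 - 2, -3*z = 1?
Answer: 1080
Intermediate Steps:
z = -⅓ (z = -⅓*1 = -⅓ ≈ -0.33333)
L(d, a) = -3
q(A) = -3*A
l(g) = 6*g
(-2*5)*l(q(6)) = (-2*5)*(6*(-3*6)) = -60*(-18) = -10*(-108) = 1080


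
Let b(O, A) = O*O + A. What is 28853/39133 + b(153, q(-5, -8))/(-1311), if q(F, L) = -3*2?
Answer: -292667772/17101121 ≈ -17.114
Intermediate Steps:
q(F, L) = -6
b(O, A) = A + O**2 (b(O, A) = O**2 + A = A + O**2)
28853/39133 + b(153, q(-5, -8))/(-1311) = 28853/39133 + (-6 + 153**2)/(-1311) = 28853*(1/39133) + (-6 + 23409)*(-1/1311) = 28853/39133 + 23403*(-1/1311) = 28853/39133 - 7801/437 = -292667772/17101121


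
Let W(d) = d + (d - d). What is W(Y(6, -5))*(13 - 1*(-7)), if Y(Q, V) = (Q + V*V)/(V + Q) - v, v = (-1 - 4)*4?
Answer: 1020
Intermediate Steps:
v = -20 (v = -5*4 = -20)
Y(Q, V) = 20 + (Q + V²)/(Q + V) (Y(Q, V) = (Q + V*V)/(V + Q) - 1*(-20) = (Q + V²)/(Q + V) + 20 = 20 + (Q + V²)/(Q + V))
W(d) = d (W(d) = d + 0 = d)
W(Y(6, -5))*(13 - 1*(-7)) = (((-5)² + 20*(-5) + 21*6)/(6 - 5))*(13 - 1*(-7)) = ((25 - 100 + 126)/1)*(13 + 7) = (1*51)*20 = 51*20 = 1020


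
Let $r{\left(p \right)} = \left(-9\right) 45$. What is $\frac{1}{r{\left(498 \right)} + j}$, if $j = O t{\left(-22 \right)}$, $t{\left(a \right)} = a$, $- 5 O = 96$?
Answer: $\frac{5}{87} \approx 0.057471$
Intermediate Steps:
$O = - \frac{96}{5}$ ($O = \left(- \frac{1}{5}\right) 96 = - \frac{96}{5} \approx -19.2$)
$r{\left(p \right)} = -405$
$j = \frac{2112}{5}$ ($j = \left(- \frac{96}{5}\right) \left(-22\right) = \frac{2112}{5} \approx 422.4$)
$\frac{1}{r{\left(498 \right)} + j} = \frac{1}{-405 + \frac{2112}{5}} = \frac{1}{\frac{87}{5}} = \frac{5}{87}$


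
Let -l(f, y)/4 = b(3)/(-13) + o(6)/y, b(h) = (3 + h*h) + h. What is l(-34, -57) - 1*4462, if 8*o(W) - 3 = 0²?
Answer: -2201935/494 ≈ -4457.4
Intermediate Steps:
o(W) = 3/8 (o(W) = 3/8 + (⅛)*0² = 3/8 + (⅛)*0 = 3/8 + 0 = 3/8)
b(h) = 3 + h + h² (b(h) = (3 + h²) + h = 3 + h + h²)
l(f, y) = 60/13 - 3/(2*y) (l(f, y) = -4*((3 + 3 + 3²)/(-13) + 3/(8*y)) = -4*((3 + 3 + 9)*(-1/13) + 3/(8*y)) = -4*(15*(-1/13) + 3/(8*y)) = -4*(-15/13 + 3/(8*y)) = 60/13 - 3/(2*y))
l(-34, -57) - 1*4462 = (3/26)*(-13 + 40*(-57))/(-57) - 1*4462 = (3/26)*(-1/57)*(-13 - 2280) - 4462 = (3/26)*(-1/57)*(-2293) - 4462 = 2293/494 - 4462 = -2201935/494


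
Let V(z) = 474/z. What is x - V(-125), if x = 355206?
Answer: 44401224/125 ≈ 3.5521e+5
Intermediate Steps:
x - V(-125) = 355206 - 474/(-125) = 355206 - 474*(-1)/125 = 355206 - 1*(-474/125) = 355206 + 474/125 = 44401224/125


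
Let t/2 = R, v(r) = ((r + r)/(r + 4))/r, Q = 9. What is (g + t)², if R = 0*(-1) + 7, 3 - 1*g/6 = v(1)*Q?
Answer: 2704/25 ≈ 108.16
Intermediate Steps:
v(r) = 2/(4 + r) (v(r) = ((2*r)/(4 + r))/r = (2*r/(4 + r))/r = 2/(4 + r))
g = -18/5 (g = 18 - 6*2/(4 + 1)*9 = 18 - 6*2/5*9 = 18 - 6*2*(⅕)*9 = 18 - 12*9/5 = 18 - 6*18/5 = 18 - 108/5 = -18/5 ≈ -3.6000)
R = 7 (R = 0 + 7 = 7)
t = 14 (t = 2*7 = 14)
(g + t)² = (-18/5 + 14)² = (52/5)² = 2704/25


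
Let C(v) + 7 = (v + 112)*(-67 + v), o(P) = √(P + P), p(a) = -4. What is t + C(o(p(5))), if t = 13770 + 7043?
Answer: 13294 + 90*I*√2 ≈ 13294.0 + 127.28*I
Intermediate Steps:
o(P) = √2*√P (o(P) = √(2*P) = √2*√P)
t = 20813
C(v) = -7 + (-67 + v)*(112 + v) (C(v) = -7 + (v + 112)*(-67 + v) = -7 + (112 + v)*(-67 + v) = -7 + (-67 + v)*(112 + v))
t + C(o(p(5))) = 20813 + (-7511 + (√2*√(-4))² + 45*(√2*√(-4))) = 20813 + (-7511 + (√2*(2*I))² + 45*(√2*(2*I))) = 20813 + (-7511 + (2*I*√2)² + 45*(2*I*√2)) = 20813 + (-7511 - 8 + 90*I*√2) = 20813 + (-7519 + 90*I*√2) = 13294 + 90*I*√2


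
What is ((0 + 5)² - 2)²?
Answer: 529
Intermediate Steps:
((0 + 5)² - 2)² = (5² - 2)² = (25 - 2)² = 23² = 529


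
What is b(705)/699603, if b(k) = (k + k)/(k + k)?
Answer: 1/699603 ≈ 1.4294e-6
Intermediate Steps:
b(k) = 1 (b(k) = (2*k)/((2*k)) = (2*k)*(1/(2*k)) = 1)
b(705)/699603 = 1/699603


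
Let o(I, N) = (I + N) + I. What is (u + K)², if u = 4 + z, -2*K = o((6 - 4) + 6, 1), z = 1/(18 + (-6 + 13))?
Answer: 49729/2500 ≈ 19.892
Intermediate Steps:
z = 1/25 (z = 1/(18 + 7) = 1/25 ≈ 0.040000)
o(I, N) = N + 2*I
K = -17/2 (K = -(1 + 2*((6 - 4) + 6))/2 = -(1 + 2*(2 + 6))/2 = -(1 + 2*8)/2 = -(1 + 16)/2 = -½*17 = -17/2 ≈ -8.5000)
u = 101/25 (u = 4 + 1/25 = 101/25 ≈ 4.0400)
(u + K)² = (101/25 - 17/2)² = (-223/50)² = 49729/2500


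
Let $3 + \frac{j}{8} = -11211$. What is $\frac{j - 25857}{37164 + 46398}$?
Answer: $- \frac{38523}{27854} \approx -1.383$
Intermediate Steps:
$j = -89712$ ($j = -24 + 8 \left(-11211\right) = -24 - 89688 = -89712$)
$\frac{j - 25857}{37164 + 46398} = \frac{-89712 - 25857}{37164 + 46398} = - \frac{115569}{83562} = \left(-115569\right) \frac{1}{83562} = - \frac{38523}{27854}$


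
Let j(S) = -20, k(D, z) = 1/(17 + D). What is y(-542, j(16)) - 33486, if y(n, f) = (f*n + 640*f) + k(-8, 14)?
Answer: -319013/9 ≈ -35446.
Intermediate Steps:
y(n, f) = ⅑ + 640*f + f*n (y(n, f) = (f*n + 640*f) + 1/(17 - 8) = (640*f + f*n) + 1/9 = (640*f + f*n) + ⅑ = ⅑ + 640*f + f*n)
y(-542, j(16)) - 33486 = (⅑ + 640*(-20) - 20*(-542)) - 33486 = (⅑ - 12800 + 10840) - 33486 = -17639/9 - 33486 = -319013/9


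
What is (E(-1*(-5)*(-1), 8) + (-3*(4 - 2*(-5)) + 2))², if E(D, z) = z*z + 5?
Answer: 841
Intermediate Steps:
E(D, z) = 5 + z² (E(D, z) = z² + 5 = 5 + z²)
(E(-1*(-5)*(-1), 8) + (-3*(4 - 2*(-5)) + 2))² = ((5 + 8²) + (-3*(4 - 2*(-5)) + 2))² = ((5 + 64) + (-3*(4 + 10) + 2))² = (69 + (-3*14 + 2))² = (69 + (-42 + 2))² = (69 - 40)² = 29² = 841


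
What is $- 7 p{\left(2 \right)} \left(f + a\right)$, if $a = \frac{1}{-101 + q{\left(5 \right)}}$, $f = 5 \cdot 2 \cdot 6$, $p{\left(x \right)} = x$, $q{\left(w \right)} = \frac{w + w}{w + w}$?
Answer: $- \frac{41993}{50} \approx -839.86$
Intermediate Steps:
$q{\left(w \right)} = 1$ ($q{\left(w \right)} = \frac{2 w}{2 w} = 2 w \frac{1}{2 w} = 1$)
$f = 60$ ($f = 10 \cdot 6 = 60$)
$a = - \frac{1}{100}$ ($a = \frac{1}{-101 + 1} = \frac{1}{-100} = - \frac{1}{100} \approx -0.01$)
$- 7 p{\left(2 \right)} \left(f + a\right) = \left(-7\right) 2 \left(60 - \frac{1}{100}\right) = \left(-14\right) \frac{5999}{100} = - \frac{41993}{50}$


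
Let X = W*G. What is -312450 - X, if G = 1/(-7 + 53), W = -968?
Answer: -7185866/23 ≈ -3.1243e+5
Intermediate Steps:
G = 1/46 ≈ 0.021739
X = -484/23 (X = -968*1/46 = -484/23 ≈ -21.043)
-312450 - X = -312450 - 1*(-484/23) = -312450 + 484/23 = -7185866/23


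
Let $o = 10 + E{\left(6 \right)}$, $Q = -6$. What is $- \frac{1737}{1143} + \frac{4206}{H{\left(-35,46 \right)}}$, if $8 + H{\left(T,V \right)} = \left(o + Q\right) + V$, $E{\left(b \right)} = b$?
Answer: $\frac{87483}{1016} \approx 86.105$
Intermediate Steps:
$o = 16$ ($o = 10 + 6 = 16$)
$H{\left(T,V \right)} = 2 + V$ ($H{\left(T,V \right)} = -8 + \left(\left(16 - 6\right) + V\right) = -8 + \left(10 + V\right) = 2 + V$)
$- \frac{1737}{1143} + \frac{4206}{H{\left(-35,46 \right)}} = - \frac{1737}{1143} + \frac{4206}{2 + 46} = \left(-1737\right) \frac{1}{1143} + \frac{4206}{48} = - \frac{193}{127} + 4206 \cdot \frac{1}{48} = - \frac{193}{127} + \frac{701}{8} = \frac{87483}{1016}$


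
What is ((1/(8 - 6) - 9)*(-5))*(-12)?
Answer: -510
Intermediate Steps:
((1/(8 - 6) - 9)*(-5))*(-12) = ((1/2 - 9)*(-5))*(-12) = -17/2*(-5)*(-12) = (85/2)*(-12) = -510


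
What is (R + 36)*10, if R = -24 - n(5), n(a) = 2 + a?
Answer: 50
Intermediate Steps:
R = -31 (R = -24 - (2 + 5) = -24 - 1*7 = -24 - 7 = -31)
(R + 36)*10 = (-31 + 36)*10 = 5*10 = 50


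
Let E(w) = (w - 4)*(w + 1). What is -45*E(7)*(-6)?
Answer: 6480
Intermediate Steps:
E(w) = (1 + w)*(-4 + w) (E(w) = (-4 + w)*(1 + w) = (1 + w)*(-4 + w))
-45*E(7)*(-6) = -45*(-4 + 7² - 3*7)*(-6) = -45*(-4 + 49 - 21)*(-6) = -45*24*(-6) = -1080*(-6) = 6480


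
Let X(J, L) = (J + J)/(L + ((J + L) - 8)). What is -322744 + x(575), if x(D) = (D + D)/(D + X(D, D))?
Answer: -554793502/1719 ≈ -3.2274e+5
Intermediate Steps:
X(J, L) = 2*J/(-8 + J + 2*L) (X(J, L) = (2*J)/(L + (-8 + J + L)) = (2*J)/(-8 + J + 2*L) = 2*J/(-8 + J + 2*L))
x(D) = 2*D/(D + 2*D/(-8 + 3*D)) (x(D) = (D + D)/(D + 2*D/(-8 + D + 2*D)) = (2*D)/(D + 2*D/(-8 + 3*D)) = 2*D/(D + 2*D/(-8 + 3*D)))
-322744 + x(575) = -322744 + 2*(-8 + 3*575)/(3*(-2 + 575)) = -322744 + (2/3)*(-8 + 1725)/573 = -322744 + (2/3)*(1/573)*1717 = -322744 + 3434/1719 = -554793502/1719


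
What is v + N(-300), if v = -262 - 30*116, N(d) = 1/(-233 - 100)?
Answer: -1246087/333 ≈ -3742.0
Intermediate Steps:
N(d) = -1/333 (N(d) = 1/(-333) = -1/333)
v = -3742 (v = -262 - 3480 = -3742)
v + N(-300) = -3742 - 1/333 = -1246087/333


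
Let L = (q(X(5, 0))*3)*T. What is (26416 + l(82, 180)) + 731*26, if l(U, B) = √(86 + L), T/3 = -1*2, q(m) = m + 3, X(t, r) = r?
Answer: 45422 + 4*√2 ≈ 45428.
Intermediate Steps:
q(m) = 3 + m
T = -6 (T = 3*(-1*2) = 3*(-2) = -6)
L = -54 (L = ((3 + 0)*3)*(-6) = (3*3)*(-6) = 9*(-6) = -54)
l(U, B) = 4*√2 (l(U, B) = √(86 - 54) = √32 = 4*√2)
(26416 + l(82, 180)) + 731*26 = (26416 + 4*√2) + 731*26 = (26416 + 4*√2) + 19006 = 45422 + 4*√2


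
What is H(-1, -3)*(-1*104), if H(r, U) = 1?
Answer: -104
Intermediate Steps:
H(-1, -3)*(-1*104) = 1*(-1*104) = 1*(-104) = -104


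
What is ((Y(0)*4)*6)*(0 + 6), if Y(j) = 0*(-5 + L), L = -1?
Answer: 0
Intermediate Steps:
Y(j) = 0 (Y(j) = 0*(-5 - 1) = 0*(-6) = 0)
((Y(0)*4)*6)*(0 + 6) = ((0*4)*6)*(0 + 6) = (0*6)*6 = 0*6 = 0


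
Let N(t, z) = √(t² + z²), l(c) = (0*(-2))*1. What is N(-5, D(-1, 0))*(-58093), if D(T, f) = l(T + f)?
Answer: -290465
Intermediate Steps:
l(c) = 0 (l(c) = 0*1 = 0)
D(T, f) = 0
N(-5, D(-1, 0))*(-58093) = √((-5)² + 0²)*(-58093) = √(25 + 0)*(-58093) = √25*(-58093) = 5*(-58093) = -290465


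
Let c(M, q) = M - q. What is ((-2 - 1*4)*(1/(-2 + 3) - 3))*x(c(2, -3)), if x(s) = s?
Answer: 60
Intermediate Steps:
((-2 - 1*4)*(1/(-2 + 3) - 3))*x(c(2, -3)) = ((-2 - 1*4)*(1/(-2 + 3) - 3))*(2 - 1*(-3)) = ((-2 - 4)*(1/1 - 3))*(2 + 3) = -6*(1 - 3)*5 = -6*(-2)*5 = 12*5 = 60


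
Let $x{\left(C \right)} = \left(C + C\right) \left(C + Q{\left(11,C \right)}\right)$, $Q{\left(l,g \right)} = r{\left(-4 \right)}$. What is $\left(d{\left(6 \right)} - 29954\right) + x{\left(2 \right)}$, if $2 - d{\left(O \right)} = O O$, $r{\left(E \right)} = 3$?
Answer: $-29968$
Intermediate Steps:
$Q{\left(l,g \right)} = 3$
$d{\left(O \right)} = 2 - O^{2}$ ($d{\left(O \right)} = 2 - O O = 2 - O^{2}$)
$x{\left(C \right)} = 2 C \left(3 + C\right)$ ($x{\left(C \right)} = \left(C + C\right) \left(C + 3\right) = 2 C \left(3 + C\right)$)
$\left(d{\left(6 \right)} - 29954\right) + x{\left(2 \right)} = \left(\left(2 - 6^{2}\right) - 29954\right) + 2 \cdot 2 \left(3 + 2\right) = \left(\left(2 - 36\right) - 29954\right) + 2 \cdot 2 \cdot 5 = \left(\left(2 - 36\right) - 29954\right) + 20 = \left(-34 - 29954\right) + 20 = -29988 + 20 = -29968$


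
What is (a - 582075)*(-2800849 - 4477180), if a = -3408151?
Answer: 29040980544554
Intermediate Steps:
(a - 582075)*(-2800849 - 4477180) = (-3408151 - 582075)*(-2800849 - 4477180) = -3990226*(-7278029) = 29040980544554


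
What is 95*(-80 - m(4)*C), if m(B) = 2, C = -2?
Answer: -7220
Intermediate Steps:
95*(-80 - m(4)*C) = 95*(-80 - 2*(-2)) = 95*(-80 - 1*(-4)) = 95*(-80 + 4) = 95*(-76) = -7220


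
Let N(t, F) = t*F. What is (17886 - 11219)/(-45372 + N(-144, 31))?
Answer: -6667/49836 ≈ -0.13378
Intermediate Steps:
N(t, F) = F*t
(17886 - 11219)/(-45372 + N(-144, 31)) = (17886 - 11219)/(-45372 + 31*(-144)) = 6667/(-45372 - 4464) = 6667/(-49836) = 6667*(-1/49836) = -6667/49836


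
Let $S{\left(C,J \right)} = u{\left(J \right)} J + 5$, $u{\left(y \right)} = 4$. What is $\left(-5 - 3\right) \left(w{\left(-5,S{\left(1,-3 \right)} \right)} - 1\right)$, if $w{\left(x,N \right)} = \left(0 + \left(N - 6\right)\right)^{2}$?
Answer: $-1344$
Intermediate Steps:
$S{\left(C,J \right)} = 5 + 4 J$ ($S{\left(C,J \right)} = 4 J + 5 = 5 + 4 J$)
$w{\left(x,N \right)} = \left(-6 + N\right)^{2}$ ($w{\left(x,N \right)} = \left(0 + \left(N - 6\right)\right)^{2} = \left(0 + \left(-6 + N\right)\right)^{2} = \left(-6 + N\right)^{2}$)
$\left(-5 - 3\right) \left(w{\left(-5,S{\left(1,-3 \right)} \right)} - 1\right) = \left(-5 - 3\right) \left(\left(-6 + \left(5 + 4 \left(-3\right)\right)\right)^{2} - 1\right) = \left(-5 - 3\right) \left(\left(-6 + \left(5 - 12\right)\right)^{2} - 1\right) = - 8 \left(\left(-6 - 7\right)^{2} - 1\right) = - 8 \left(\left(-13\right)^{2} - 1\right) = - 8 \left(169 - 1\right) = \left(-8\right) 168 = -1344$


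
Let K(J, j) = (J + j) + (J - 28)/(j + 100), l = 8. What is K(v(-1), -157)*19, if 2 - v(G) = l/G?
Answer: -2787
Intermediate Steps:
v(G) = 2 - 8/G
K(J, j) = J + j + (-28 + J)/(100 + j) (K(J, j) = (J + j) + (-28 + J)/(100 + j) = J + j + (-28 + J)/(100 + j))
K(v(-1), -157)*19 = ((-28 + (-157)² + 100*(-157) + 101*(2 - 8/(-1)) + (2 - 8/(-1))*(-157))/(100 - 157))*19 = ((-28 + 24649 - 15700 + 101*(2 - 8*(-1)) + (2 - 8*(-1))*(-157))/(-57))*19 = -(-28 + 24649 - 15700 + 101*(2 + 8) + (2 + 8)*(-157))/57*19 = -(-28 + 24649 - 15700 + 101*10 + 10*(-157))/57*19 = -(-28 + 24649 - 15700 + 1010 - 1570)/57*19 = -1/57*8361*19 = -2787/19*19 = -2787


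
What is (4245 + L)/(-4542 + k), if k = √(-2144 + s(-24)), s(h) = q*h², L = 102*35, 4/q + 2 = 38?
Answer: -17747865/10315922 - 7815*I*√130/5157961 ≈ -1.7204 - 0.017275*I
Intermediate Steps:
q = ⅑ (q = 4/(-2 + 38) = 4/36 = 4*(1/36) = ⅑ ≈ 0.11111)
L = 3570
s(h) = h²/9
k = 4*I*√130 (k = √(-2144 + (⅑)*(-24)²) = √(-2144 + (⅑)*576) = √(-2144 + 64) = √(-2080) = 4*I*√130 ≈ 45.607*I)
(4245 + L)/(-4542 + k) = (4245 + 3570)/(-4542 + 4*I*√130) = 7815/(-4542 + 4*I*√130)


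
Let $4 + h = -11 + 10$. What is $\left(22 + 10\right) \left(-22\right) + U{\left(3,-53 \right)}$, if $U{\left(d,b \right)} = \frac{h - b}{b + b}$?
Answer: $- \frac{37336}{53} \approx -704.45$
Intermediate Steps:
$h = -5$ ($h = -4 + \left(-11 + 10\right) = -4 - 1 = -5$)
$U{\left(d,b \right)} = \frac{-5 - b}{2 b}$ ($U{\left(d,b \right)} = \frac{-5 - b}{b + b} = \frac{-5 - b}{2 b}$)
$\left(22 + 10\right) \left(-22\right) + U{\left(3,-53 \right)} = \left(22 + 10\right) \left(-22\right) + \frac{-5 - -53}{2 \left(-53\right)} = 32 \left(-22\right) + \frac{1}{2} \left(- \frac{1}{53}\right) \left(-5 + 53\right) = -704 + \frac{1}{2} \left(- \frac{1}{53}\right) 48 = -704 - \frac{24}{53} = - \frac{37336}{53}$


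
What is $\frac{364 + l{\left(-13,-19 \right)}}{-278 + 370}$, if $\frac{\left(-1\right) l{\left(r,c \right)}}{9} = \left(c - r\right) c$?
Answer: $- \frac{331}{46} \approx -7.1956$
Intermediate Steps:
$l{\left(r,c \right)} = - 9 c \left(c - r\right)$ ($l{\left(r,c \right)} = - 9 \left(c - r\right) c = - 9 c \left(c - r\right)$)
$\frac{364 + l{\left(-13,-19 \right)}}{-278 + 370} = \frac{364 + 9 \left(-19\right) \left(-13 - -19\right)}{-278 + 370} = \frac{364 + 9 \left(-19\right) \left(-13 + 19\right)}{92} = \left(364 + 9 \left(-19\right) 6\right) \frac{1}{92} = \left(364 - 1026\right) \frac{1}{92} = \left(-662\right) \frac{1}{92} = - \frac{331}{46}$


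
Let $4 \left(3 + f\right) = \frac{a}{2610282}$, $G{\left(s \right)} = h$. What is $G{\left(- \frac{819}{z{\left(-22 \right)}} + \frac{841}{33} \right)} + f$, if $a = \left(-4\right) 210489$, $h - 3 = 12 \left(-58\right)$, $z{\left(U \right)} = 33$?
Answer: $- \frac{605655587}{870094} \approx -696.08$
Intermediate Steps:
$h = -693$ ($h = 3 + 12 \left(-58\right) = 3 - 696 = -693$)
$a = -841956$
$G{\left(s \right)} = -693$
$f = - \frac{2680445}{870094}$ ($f = -3 + \frac{\left(-841956\right) \frac{1}{2610282}}{4} = -3 + \frac{1}{4} \left(- \frac{140326}{435047}\right) = -3 - \frac{70163}{870094} = - \frac{2680445}{870094} \approx -3.0806$)
$G{\left(- \frac{819}{z{\left(-22 \right)}} + \frac{841}{33} \right)} + f = -693 - \frac{2680445}{870094} = - \frac{605655587}{870094}$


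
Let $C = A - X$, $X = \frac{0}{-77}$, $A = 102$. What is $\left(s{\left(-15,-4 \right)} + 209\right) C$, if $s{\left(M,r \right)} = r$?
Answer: $20910$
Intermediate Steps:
$X = 0$ ($X = 0 \left(- \frac{1}{77}\right) = 0$)
$C = 102$ ($C = 102 - 0 = 102 + 0 = 102$)
$\left(s{\left(-15,-4 \right)} + 209\right) C = \left(-4 + 209\right) 102 = 205 \cdot 102 = 20910$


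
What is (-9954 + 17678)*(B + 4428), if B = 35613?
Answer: 309276684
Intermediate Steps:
(-9954 + 17678)*(B + 4428) = (-9954 + 17678)*(35613 + 4428) = 7724*40041 = 309276684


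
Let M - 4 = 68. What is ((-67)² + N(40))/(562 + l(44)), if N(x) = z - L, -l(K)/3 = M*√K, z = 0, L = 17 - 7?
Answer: -1258599/868510 - 483732*√11/434255 ≈ -5.1437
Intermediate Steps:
M = 72 (M = 4 + 68 = 72)
L = 10
l(K) = -216*√K
N(x) = -10 (N(x) = 0 - 1*10 = 0 - 10 = -10)
((-67)² + N(40))/(562 + l(44)) = ((-67)² - 10)/(562 - 432*√11) = (4489 - 10)/(562 - 432*√11) = 4479/(562 - 432*√11)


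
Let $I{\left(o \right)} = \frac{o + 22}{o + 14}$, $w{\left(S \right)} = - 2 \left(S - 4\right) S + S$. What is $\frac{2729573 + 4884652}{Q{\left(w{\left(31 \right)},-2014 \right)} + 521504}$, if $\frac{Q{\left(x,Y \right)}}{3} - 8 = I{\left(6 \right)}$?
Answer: $\frac{38071125}{2607661} \approx 14.6$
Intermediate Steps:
$w{\left(S \right)} = S - 2 S \left(-4 + S\right)$ ($w{\left(S \right)} = - 2 \left(-4 + S\right) S + S = - 2 S \left(-4 + S\right) + S = S - 2 S \left(-4 + S\right)$)
$I{\left(o \right)} = \frac{22 + o}{14 + o}$
$Q{\left(x,Y \right)} = \frac{141}{5}$ ($Q{\left(x,Y \right)} = 24 + 3 \frac{22 + 6}{14 + 6} = 24 + 3 \cdot \frac{1}{20} \cdot 28 = 24 + 3 \cdot \frac{7}{5} = 24 + \frac{21}{5} = \frac{141}{5}$)
$\frac{2729573 + 4884652}{Q{\left(w{\left(31 \right)},-2014 \right)} + 521504} = \frac{2729573 + 4884652}{\frac{141}{5} + 521504} = \frac{7614225}{\frac{2607661}{5}} = 7614225 \cdot \frac{5}{2607661} = \frac{38071125}{2607661}$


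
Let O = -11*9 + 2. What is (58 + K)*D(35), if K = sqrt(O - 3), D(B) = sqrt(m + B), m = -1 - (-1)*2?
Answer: 348 + 60*I ≈ 348.0 + 60.0*I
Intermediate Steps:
O = -97 (O = -99 + 2 = -97)
m = 1 (m = -1 - 1*(-2) = -1 + 2 = 1)
D(B) = sqrt(1 + B)
K = 10*I (K = sqrt(-97 - 3) = sqrt(-100) = 10*I ≈ 10.0*I)
(58 + K)*D(35) = (58 + 10*I)*sqrt(1 + 35) = (58 + 10*I)*sqrt(36) = (58 + 10*I)*6 = 348 + 60*I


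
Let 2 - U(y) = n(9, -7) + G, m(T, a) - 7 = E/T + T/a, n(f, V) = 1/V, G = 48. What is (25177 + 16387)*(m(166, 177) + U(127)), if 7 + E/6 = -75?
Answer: -174747525200/102837 ≈ -1.6993e+6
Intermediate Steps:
E = -492 (E = -42 + 6*(-75) = -42 - 450 = -492)
m(T, a) = 7 - 492/T + T/a (m(T, a) = 7 + (-492/T + T/a) = 7 - 492/T + T/a)
U(y) = -321/7 (U(y) = 2 - (1/(-7) + 48) = 2 - (-⅐ + 48) = 2 - 1*335/7 = 2 - 335/7 = -321/7)
(25177 + 16387)*(m(166, 177) + U(127)) = (25177 + 16387)*((7 - 492/166 + 166/177) - 321/7) = 41564*((7 - 492*1/166 + 166*(1/177)) - 321/7) = 41564*((7 - 246/83 + 166/177) - 321/7) = 41564*(73073/14691 - 321/7) = 41564*(-4204300/102837) = -174747525200/102837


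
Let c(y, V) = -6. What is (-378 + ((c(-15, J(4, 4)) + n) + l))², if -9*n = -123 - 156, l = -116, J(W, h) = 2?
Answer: 219961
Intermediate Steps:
n = 31 (n = -(-123 - 156)/9 = -⅑*(-279) = 31)
(-378 + ((c(-15, J(4, 4)) + n) + l))² = (-378 + ((-6 + 31) - 116))² = (-378 + (25 - 116))² = (-378 - 91)² = (-469)² = 219961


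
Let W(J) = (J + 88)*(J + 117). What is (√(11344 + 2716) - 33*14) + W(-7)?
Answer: 8448 + 2*√3515 ≈ 8566.6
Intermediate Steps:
W(J) = (88 + J)*(117 + J)
(√(11344 + 2716) - 33*14) + W(-7) = (√(11344 + 2716) - 33*14) + (10296 + (-7)² + 205*(-7)) = (√14060 - 462) + (10296 + 49 - 1435) = (2*√3515 - 462) + 8910 = (-462 + 2*√3515) + 8910 = 8448 + 2*√3515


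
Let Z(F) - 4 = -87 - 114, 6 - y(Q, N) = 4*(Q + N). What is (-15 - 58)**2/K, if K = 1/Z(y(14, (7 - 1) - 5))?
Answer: -1049813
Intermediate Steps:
y(Q, N) = 6 - 4*N - 4*Q (y(Q, N) = 6 - 4*(Q + N) = 6 - 4*(N + Q) = 6 - (4*N + 4*Q) = 6 + (-4*N - 4*Q) = 6 - 4*N - 4*Q)
Z(F) = -197 (Z(F) = 4 + (-87 - 114) = 4 - 201 = -197)
K = -1/197 (K = 1/(-197) = -1/197 ≈ -0.0050761)
(-15 - 58)**2/K = (-15 - 58)**2/(-1/197) = (-73)**2*(-197) = 5329*(-197) = -1049813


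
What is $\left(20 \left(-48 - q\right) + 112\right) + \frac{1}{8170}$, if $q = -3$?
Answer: $- \frac{6437959}{8170} \approx -788.0$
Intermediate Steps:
$\left(20 \left(-48 - q\right) + 112\right) + \frac{1}{8170} = \left(20 \left(-48 - -3\right) + 112\right) + \frac{1}{8170} = \left(20 \left(-48 + 3\right) + 112\right) + \frac{1}{8170} = \left(20 \left(-45\right) + 112\right) + \frac{1}{8170} = \left(-900 + 112\right) + \frac{1}{8170} = -788 + \frac{1}{8170} = - \frac{6437959}{8170}$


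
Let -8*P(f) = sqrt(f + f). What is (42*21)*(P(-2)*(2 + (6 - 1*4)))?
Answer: -882*I ≈ -882.0*I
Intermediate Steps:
P(f) = -sqrt(2)*sqrt(f)/8 (P(f) = -sqrt(f + f)/8 = -sqrt(2)*sqrt(f)/8)
(42*21)*(P(-2)*(2 + (6 - 1*4))) = (42*21)*((-sqrt(2)*sqrt(-2)/8)*(2 + (6 - 1*4))) = 882*((-sqrt(2)*I*sqrt(2)/8)*(2 + (6 - 4))) = 882*((-I/4)*(2 + 2)) = 882*(-I/4*4) = 882*(-I) = -882*I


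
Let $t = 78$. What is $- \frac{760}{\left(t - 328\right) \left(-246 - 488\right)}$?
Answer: $- \frac{38}{9175} \approx -0.0041417$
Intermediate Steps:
$- \frac{760}{\left(t - 328\right) \left(-246 - 488\right)} = - \frac{760}{\left(78 - 328\right) \left(-246 - 488\right)} = - \frac{760}{\left(-250\right) \left(-734\right)} = - \frac{760}{183500} = \left(-760\right) \frac{1}{183500} = - \frac{38}{9175}$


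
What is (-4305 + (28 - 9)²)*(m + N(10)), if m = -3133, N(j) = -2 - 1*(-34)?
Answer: 12230344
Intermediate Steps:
N(j) = 32 (N(j) = -2 + 34 = 32)
(-4305 + (28 - 9)²)*(m + N(10)) = (-4305 + (28 - 9)²)*(-3133 + 32) = (-4305 + 19²)*(-3101) = (-4305 + 361)*(-3101) = -3944*(-3101) = 12230344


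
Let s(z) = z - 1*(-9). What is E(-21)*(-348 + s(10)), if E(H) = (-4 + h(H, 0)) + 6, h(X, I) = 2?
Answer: -1316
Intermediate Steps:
E(H) = 4 (E(H) = (-4 + 2) + 6 = -2 + 6 = 4)
s(z) = 9 + z (s(z) = z + 9 = 9 + z)
E(-21)*(-348 + s(10)) = 4*(-348 + (9 + 10)) = 4*(-348 + 19) = 4*(-329) = -1316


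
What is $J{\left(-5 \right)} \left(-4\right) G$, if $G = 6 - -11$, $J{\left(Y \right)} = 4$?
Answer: $-272$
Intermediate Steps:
$G = 17$ ($G = 6 + 11 = 17$)
$J{\left(-5 \right)} \left(-4\right) G = 4 \left(-4\right) 17 = \left(-16\right) 17 = -272$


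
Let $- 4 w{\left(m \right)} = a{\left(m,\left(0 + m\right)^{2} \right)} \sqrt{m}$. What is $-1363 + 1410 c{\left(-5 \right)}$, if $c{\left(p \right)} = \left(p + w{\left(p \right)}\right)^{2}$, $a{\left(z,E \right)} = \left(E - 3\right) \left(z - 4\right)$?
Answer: $- \frac{34480751}{2} - 697950 i \sqrt{5} \approx -1.724 \cdot 10^{7} - 1.5607 \cdot 10^{6} i$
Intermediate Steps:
$a{\left(z,E \right)} = \left(-4 + z\right) \left(-3 + E\right)$ ($a{\left(z,E \right)} = \left(-3 + E\right) \left(-4 + z\right) = \left(-4 + z\right) \left(-3 + E\right)$)
$w{\left(m \right)} = - \frac{\sqrt{m} \left(12 + m^{3} - 4 m^{2} - 3 m\right)}{4}$ ($w{\left(m \right)} = - \frac{\left(12 - 4 \left(0 + m\right)^{2} - 3 m + \left(0 + m\right)^{2} m\right) \sqrt{m}}{4} = - \frac{\left(12 - 4 m^{2} - 3 m + m^{2} m\right) \sqrt{m}}{4} = - \frac{\left(12 - 4 m^{2} - 3 m + m^{3}\right) \sqrt{m}}{4} = - \frac{\left(12 + m^{3} - 4 m^{2} - 3 m\right) \sqrt{m}}{4} = - \frac{\sqrt{m} \left(12 + m^{3} - 4 m^{2} - 3 m\right)}{4}$)
$c{\left(p \right)} = \left(p + \frac{\sqrt{p} \left(-12 - p^{3} + 3 p + 4 p^{2}\right)}{4}\right)^{2}$
$-1363 + 1410 c{\left(-5 \right)} = -1363 + 1410 \frac{\left(4 \left(-5\right) + \sqrt{-5} \left(-12 - \left(-5\right)^{3} + 3 \left(-5\right) + 4 \left(-5\right)^{2}\right)\right)^{2}}{16} = -1363 + 1410 \frac{\left(-20 + i \sqrt{5} \left(-12 - -125 - 15 + 4 \cdot 25\right)\right)^{2}}{16} = -1363 + 1410 \frac{\left(-20 + i \sqrt{5} \left(-12 + 125 - 15 + 100\right)\right)^{2}}{16} = -1363 + 1410 \frac{\left(-20 + i \sqrt{5} \cdot 198\right)^{2}}{16} = -1363 + 1410 \frac{\left(-20 + 198 i \sqrt{5}\right)^{2}}{16} = -1363 + \frac{705 \left(-20 + 198 i \sqrt{5}\right)^{2}}{8}$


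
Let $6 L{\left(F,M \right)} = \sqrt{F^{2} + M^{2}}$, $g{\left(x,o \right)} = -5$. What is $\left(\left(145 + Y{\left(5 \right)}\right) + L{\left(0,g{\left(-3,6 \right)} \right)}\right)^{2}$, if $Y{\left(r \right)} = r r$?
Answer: $\frac{1050625}{36} \approx 29184.0$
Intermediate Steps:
$Y{\left(r \right)} = r^{2}$
$L{\left(F,M \right)} = \frac{\sqrt{F^{2} + M^{2}}}{6}$
$\left(\left(145 + Y{\left(5 \right)}\right) + L{\left(0,g{\left(-3,6 \right)} \right)}\right)^{2} = \left(\left(145 + 5^{2}\right) + \frac{\sqrt{0^{2} + \left(-5\right)^{2}}}{6}\right)^{2} = \left(\left(145 + 25\right) + \frac{\sqrt{0 + 25}}{6}\right)^{2} = \left(170 + \frac{\sqrt{25}}{6}\right)^{2} = \left(170 + \frac{1}{6} \cdot 5\right)^{2} = \left(170 + \frac{5}{6}\right)^{2} = \left(\frac{1025}{6}\right)^{2} = \frac{1050625}{36}$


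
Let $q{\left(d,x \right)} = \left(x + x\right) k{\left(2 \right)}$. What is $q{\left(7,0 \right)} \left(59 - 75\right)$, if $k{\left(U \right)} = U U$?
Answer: $0$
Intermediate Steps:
$k{\left(U \right)} = U^{2}$
$q{\left(d,x \right)} = 8 x$ ($q{\left(d,x \right)} = \left(x + x\right) 2^{2} = 2 x 4 = 8 x$)
$q{\left(7,0 \right)} \left(59 - 75\right) = 8 \cdot 0 \left(59 - 75\right) = 0 \left(-16\right) = 0$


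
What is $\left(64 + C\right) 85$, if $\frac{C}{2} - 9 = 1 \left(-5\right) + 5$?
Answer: $6970$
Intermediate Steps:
$C = 18$ ($C = 18 + 2 \left(1 \left(-5\right) + 5\right) = 18 + 2 \left(-5 + 5\right) = 18 + 2 \cdot 0 = 18 + 0 = 18$)
$\left(64 + C\right) 85 = \left(64 + 18\right) 85 = 82 \cdot 85 = 6970$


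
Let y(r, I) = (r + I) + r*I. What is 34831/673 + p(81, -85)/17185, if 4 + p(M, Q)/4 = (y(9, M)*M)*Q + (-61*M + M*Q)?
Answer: -417513303/330443 ≈ -1263.5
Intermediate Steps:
y(r, I) = I + r + I*r (y(r, I) = (I + r) + I*r = I + r + I*r)
p(M, Q) = -16 - 244*M + 4*M*Q + 4*M*Q*(9 + 10*M) (p(M, Q) = -16 + 4*(((M + 9 + M*9)*M)*Q + (-61*M + M*Q)) = -16 + 4*(((M + 9 + 9*M)*M)*Q + (-61*M + M*Q)) = -16 + 4*(((9 + 10*M)*M)*Q + (-61*M + M*Q)) = -16 + 4*((M*(9 + 10*M))*Q + (-61*M + M*Q)) = -16 + 4*(M*Q*(9 + 10*M) + (-61*M + M*Q)) = -16 + 4*(-61*M + M*Q + M*Q*(9 + 10*M)) = -16 + (-244*M + 4*M*Q + 4*M*Q*(9 + 10*M)) = -16 - 244*M + 4*M*Q + 4*M*Q*(9 + 10*M))
34831/673 + p(81, -85)/17185 = 34831/673 + (-16 - 244*81 + 40*81*(-85) + 40*(-85)*81²)/17185 = 34831*(1/673) + (-16 - 19764 - 275400 + 40*(-85)*6561)*(1/17185) = 34831/673 + (-16 - 19764 - 275400 - 22307400)*(1/17185) = 34831/673 - 22602580*1/17185 = 34831/673 - 645788/491 = -417513303/330443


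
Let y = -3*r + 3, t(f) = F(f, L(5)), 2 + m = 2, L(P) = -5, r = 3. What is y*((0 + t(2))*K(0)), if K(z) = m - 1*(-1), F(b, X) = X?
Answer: 30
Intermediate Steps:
m = 0 (m = -2 + 2 = 0)
t(f) = -5
K(z) = 1 (K(z) = 0 - 1*(-1) = 0 + 1 = 1)
y = -6 (y = -3*3 + 3 = -9 + 3 = -6)
y*((0 + t(2))*K(0)) = -6*(0 - 5) = -(-30) = -6*(-5) = 30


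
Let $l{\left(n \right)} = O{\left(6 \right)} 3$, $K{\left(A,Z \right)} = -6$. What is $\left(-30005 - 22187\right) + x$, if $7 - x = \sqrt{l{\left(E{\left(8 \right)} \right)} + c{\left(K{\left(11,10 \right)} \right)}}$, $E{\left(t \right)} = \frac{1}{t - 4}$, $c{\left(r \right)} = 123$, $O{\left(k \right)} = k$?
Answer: $-52185 - \sqrt{141} \approx -52197.0$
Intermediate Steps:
$E{\left(t \right)} = \frac{1}{-4 + t}$
$l{\left(n \right)} = 18$ ($l{\left(n \right)} = 6 \cdot 3 = 18$)
$x = 7 - \sqrt{141}$ ($x = 7 - \sqrt{18 + 123} = 7 - \sqrt{141} \approx -4.8743$)
$\left(-30005 - 22187\right) + x = \left(-30005 - 22187\right) + \left(7 - \sqrt{141}\right) = -52192 + \left(7 - \sqrt{141}\right) = -52185 - \sqrt{141}$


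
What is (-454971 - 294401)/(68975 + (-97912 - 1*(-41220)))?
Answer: -749372/12283 ≈ -61.009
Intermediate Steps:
(-454971 - 294401)/(68975 + (-97912 - 1*(-41220))) = -749372/(68975 + (-97912 + 41220)) = -749372/(68975 - 56692) = -749372/12283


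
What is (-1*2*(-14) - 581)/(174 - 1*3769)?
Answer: 553/3595 ≈ 0.15382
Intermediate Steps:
(-1*2*(-14) - 581)/(174 - 1*3769) = (-2*(-14) - 581)/(174 - 3769) = (28 - 581)/(-3595) = -553*(-1/3595) = 553/3595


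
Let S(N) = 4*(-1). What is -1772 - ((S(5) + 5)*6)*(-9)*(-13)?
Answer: -2474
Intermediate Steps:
S(N) = -4
-1772 - ((S(5) + 5)*6)*(-9)*(-13) = -1772 - ((-4 + 5)*6)*(-9)*(-13) = -1772 - (1*6)*(-9)*(-13) = -1772 - 6*(-9)*(-13) = -1772 - (-54)*(-13) = -1772 - 1*702 = -1772 - 702 = -2474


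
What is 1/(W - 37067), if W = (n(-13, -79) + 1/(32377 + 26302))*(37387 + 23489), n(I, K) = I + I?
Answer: -58679/95050706521 ≈ -6.1734e-7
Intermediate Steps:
n(I, K) = 2*I
W = -92875652028/58679 (W = (2*(-13) + 1/(32377 + 26302))*(37387 + 23489) = (-26 + 1/58679)*60876 = -1525653/58679*60876 = -92875652028/58679 ≈ -1.5828e+6)
1/(W - 37067) = 1/(-92875652028/58679 - 37067) = 1/(-95050706521/58679) = -58679/95050706521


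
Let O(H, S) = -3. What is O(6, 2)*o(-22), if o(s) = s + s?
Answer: 132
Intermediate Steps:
o(s) = 2*s
O(6, 2)*o(-22) = -6*(-22) = -3*(-44) = 132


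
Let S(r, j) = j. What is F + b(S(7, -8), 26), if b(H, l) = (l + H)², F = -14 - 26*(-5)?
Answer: 440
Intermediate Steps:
F = 116 (F = -14 + 130 = 116)
b(H, l) = (H + l)²
F + b(S(7, -8), 26) = 116 + (-8 + 26)² = 116 + 18² = 116 + 324 = 440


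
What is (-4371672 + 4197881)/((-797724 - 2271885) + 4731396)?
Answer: -173791/1661787 ≈ -0.10458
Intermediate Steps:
(-4371672 + 4197881)/((-797724 - 2271885) + 4731396) = -173791/(-3069609 + 4731396) = -173791/1661787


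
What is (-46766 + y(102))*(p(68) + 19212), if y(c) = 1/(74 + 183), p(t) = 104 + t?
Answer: -232973601624/257 ≈ -9.0651e+8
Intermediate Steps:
y(c) = 1/257
(-46766 + y(102))*(p(68) + 19212) = (-46766 + 1/257)*((104 + 68) + 19212) = -12018861*(172 + 19212)/257 = -12018861/257*19384 = -232973601624/257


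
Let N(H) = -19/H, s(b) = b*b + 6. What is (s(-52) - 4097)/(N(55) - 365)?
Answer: 76285/20094 ≈ 3.7964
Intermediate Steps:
s(b) = 6 + b² (s(b) = b² + 6 = 6 + b²)
(s(-52) - 4097)/(N(55) - 365) = ((6 + (-52)²) - 4097)/(-19/55 - 365) = ((6 + 2704) - 4097)/(-19*1/55 - 365) = (2710 - 4097)/(-19/55 - 365) = -1387/(-20094/55) = -1387*(-55/20094) = 76285/20094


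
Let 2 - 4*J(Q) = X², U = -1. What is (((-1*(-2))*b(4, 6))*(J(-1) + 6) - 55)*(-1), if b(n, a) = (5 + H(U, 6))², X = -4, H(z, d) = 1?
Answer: -125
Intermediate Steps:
b(n, a) = 36 (b(n, a) = (5 + 1)² = 6² = 36)
J(Q) = -7/2 (J(Q) = ½ - ¼*(-4)² = ½ - ¼*16 = ½ - 4 = -7/2)
(((-1*(-2))*b(4, 6))*(J(-1) + 6) - 55)*(-1) = ((-1*(-2)*36)*(-7/2 + 6) - 55)*(-1) = ((2*36)*(5/2) - 55)*(-1) = (72*(5/2) - 55)*(-1) = (180 - 55)*(-1) = 125*(-1) = -125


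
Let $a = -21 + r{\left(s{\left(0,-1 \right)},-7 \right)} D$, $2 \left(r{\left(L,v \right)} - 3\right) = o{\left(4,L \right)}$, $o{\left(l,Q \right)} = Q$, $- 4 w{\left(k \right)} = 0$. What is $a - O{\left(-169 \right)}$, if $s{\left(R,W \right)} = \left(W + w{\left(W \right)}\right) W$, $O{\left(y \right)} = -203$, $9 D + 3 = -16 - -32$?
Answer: $\frac{3367}{18} \approx 187.06$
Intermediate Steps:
$w{\left(k \right)} = 0$ ($w{\left(k \right)} = \left(- \frac{1}{4}\right) 0 = 0$)
$D = \frac{13}{9}$ ($D = - \frac{1}{3} + \frac{-16 - -32}{9} = - \frac{1}{3} + \frac{-16 + 32}{9} = - \frac{1}{3} + \frac{1}{9} \cdot 16 = - \frac{1}{3} + \frac{16}{9} = \frac{13}{9} \approx 1.4444$)
$s{\left(R,W \right)} = W^{2}$ ($s{\left(R,W \right)} = \left(W + 0\right) W = W W = W^{2}$)
$r{\left(L,v \right)} = 3 + \frac{L}{2}$
$a = - \frac{287}{18}$ ($a = -21 + \left(3 + \frac{\left(-1\right)^{2}}{2}\right) \frac{13}{9} = -21 + \left(3 + \frac{1}{2} \cdot 1\right) \frac{13}{9} = -21 + \left(3 + \frac{1}{2}\right) \frac{13}{9} = -21 + \frac{7}{2} \cdot \frac{13}{9} = -21 + \frac{91}{18} = - \frac{287}{18} \approx -15.944$)
$a - O{\left(-169 \right)} = - \frac{287}{18} - -203 = - \frac{287}{18} + 203 = \frac{3367}{18}$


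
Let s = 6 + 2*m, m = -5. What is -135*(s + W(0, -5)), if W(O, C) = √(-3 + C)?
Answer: 540 - 270*I*√2 ≈ 540.0 - 381.84*I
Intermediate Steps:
s = -4 (s = 6 + 2*(-5) = 6 - 10 = -4)
-135*(s + W(0, -5)) = -135*(-4 + √(-3 - 5)) = -135*(-4 + √(-8)) = -135*(-4 + 2*I*√2) = 540 - 270*I*√2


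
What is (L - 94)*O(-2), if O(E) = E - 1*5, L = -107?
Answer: 1407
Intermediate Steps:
O(E) = -5 + E (O(E) = E - 5 = -5 + E)
(L - 94)*O(-2) = (-107 - 94)*(-5 - 2) = -201*(-7) = 1407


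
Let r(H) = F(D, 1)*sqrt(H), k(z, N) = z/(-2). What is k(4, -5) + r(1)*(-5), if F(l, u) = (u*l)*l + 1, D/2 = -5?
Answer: -507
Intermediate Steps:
D = -10 (D = 2*(-5) = -10)
k(z, N) = -z/2 (k(z, N) = z*(-1/2) = -z/2)
F(l, u) = 1 + u*l**2 (F(l, u) = (l*u)*l + 1 = u*l**2 + 1 = 1 + u*l**2)
r(H) = 101*sqrt(H) (r(H) = (1 + 1*(-10)**2)*sqrt(H) = (1 + 1*100)*sqrt(H) = (1 + 100)*sqrt(H) = 101*sqrt(H))
k(4, -5) + r(1)*(-5) = -1/2*4 + (101*sqrt(1))*(-5) = -2 + (101*1)*(-5) = -2 + 101*(-5) = -2 - 505 = -507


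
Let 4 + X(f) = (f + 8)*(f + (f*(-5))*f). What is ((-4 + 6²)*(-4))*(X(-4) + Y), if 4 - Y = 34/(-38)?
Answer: 814976/19 ≈ 42894.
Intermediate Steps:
X(f) = -4 + (8 + f)*(f - 5*f²) (X(f) = -4 + (f + 8)*(f + (f*(-5))*f) = -4 + (8 + f)*(f + (-5*f)*f) = -4 + (8 + f)*(f - 5*f²))
Y = 93/19 (Y = 4 - 34/(-38) = 4 - 34*(-1)/38 = 4 - 1*(-17/19) = 4 + 17/19 = 93/19 ≈ 4.8947)
((-4 + 6²)*(-4))*(X(-4) + Y) = ((-4 + 6²)*(-4))*((-4 - 39*(-4)² - 5*(-4)³ + 8*(-4)) + 93/19) = ((-4 + 36)*(-4))*((-4 - 39*16 - 5*(-64) - 32) + 93/19) = (32*(-4))*((-4 - 624 + 320 - 32) + 93/19) = -128*(-340 + 93/19) = -128*(-6367/19) = 814976/19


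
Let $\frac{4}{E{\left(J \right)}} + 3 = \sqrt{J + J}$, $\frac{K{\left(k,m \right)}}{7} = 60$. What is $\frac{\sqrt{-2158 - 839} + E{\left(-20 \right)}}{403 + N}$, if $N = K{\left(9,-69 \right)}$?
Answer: $\frac{- 27 \sqrt{37} - 4 i + 18 i \sqrt{370}}{823 \left(2 \sqrt{10} + 3 i\right)} \approx -0.00029757 + 0.065891 i$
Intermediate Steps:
$K{\left(k,m \right)} = 420$ ($K{\left(k,m \right)} = 7 \cdot 60 = 420$)
$N = 420$
$E{\left(J \right)} = \frac{4}{-3 + \sqrt{2} \sqrt{J}}$ ($E{\left(J \right)} = \frac{4}{-3 + \sqrt{J + J}} = \frac{4}{-3 + \sqrt{2 J}} = \frac{4}{-3 + \sqrt{2} \sqrt{J}}$)
$\frac{\sqrt{-2158 - 839} + E{\left(-20 \right)}}{403 + N} = \frac{\sqrt{-2158 - 839} + \frac{4}{-3 + \sqrt{2} \sqrt{-20}}}{403 + 420} = \frac{\sqrt{-2997} + \frac{4}{-3 + \sqrt{2} \cdot 2 i \sqrt{5}}}{823} = \left(9 i \sqrt{37} + \frac{4}{-3 + 2 i \sqrt{10}}\right) \frac{1}{823} = \left(\frac{4}{-3 + 2 i \sqrt{10}} + 9 i \sqrt{37}\right) \frac{1}{823} = \frac{4}{823 \left(-3 + 2 i \sqrt{10}\right)} + \frac{9 i \sqrt{37}}{823}$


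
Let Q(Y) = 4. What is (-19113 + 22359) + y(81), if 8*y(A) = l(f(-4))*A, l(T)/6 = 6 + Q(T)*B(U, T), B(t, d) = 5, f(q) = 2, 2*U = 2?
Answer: 9651/2 ≈ 4825.5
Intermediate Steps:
U = 1 (U = (1/2)*2 = 1)
l(T) = 156 (l(T) = 6*(6 + 4*5) = 6*(6 + 20) = 6*26 = 156)
y(A) = 39*A/2 (y(A) = (156*A)/8 = 39*A/2)
(-19113 + 22359) + y(81) = (-19113 + 22359) + (39/2)*81 = 3246 + 3159/2 = 9651/2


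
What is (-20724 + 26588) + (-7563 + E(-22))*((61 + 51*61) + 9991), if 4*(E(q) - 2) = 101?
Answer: -396748853/4 ≈ -9.9187e+7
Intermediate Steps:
E(q) = 109/4 (E(q) = 2 + (¼)*101 = 2 + 101/4 = 109/4)
(-20724 + 26588) + (-7563 + E(-22))*((61 + 51*61) + 9991) = (-20724 + 26588) + (-7563 + 109/4)*((61 + 51*61) + 9991) = 5864 - 30143*((61 + 3111) + 9991)/4 = 5864 - 30143*(3172 + 9991)/4 = 5864 - 30143/4*13163 = 5864 - 396772309/4 = -396748853/4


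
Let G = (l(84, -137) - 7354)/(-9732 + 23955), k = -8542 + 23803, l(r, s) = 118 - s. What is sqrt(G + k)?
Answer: 2*sqrt(771775907298)/14223 ≈ 123.53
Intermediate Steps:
k = 15261
G = -7099/14223 (G = ((118 - 1*(-137)) - 7354)/(-9732 + 23955) = ((118 + 137) - 7354)/14223 = (255 - 7354)*(1/14223) = -7099*1/14223 = -7099/14223 ≈ -0.49912)
sqrt(G + k) = sqrt(-7099/14223 + 15261) = sqrt(217050104/14223) = 2*sqrt(771775907298)/14223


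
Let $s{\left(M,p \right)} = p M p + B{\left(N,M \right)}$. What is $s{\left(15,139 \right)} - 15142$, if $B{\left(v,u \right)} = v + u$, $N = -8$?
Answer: $274680$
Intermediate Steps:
$B{\left(v,u \right)} = u + v$
$s{\left(M,p \right)} = -8 + M + M p^{2}$ ($s{\left(M,p \right)} = p M p + \left(M - 8\right) = M p p + \left(-8 + M\right) = M p^{2} + \left(-8 + M\right) = -8 + M + M p^{2}$)
$s{\left(15,139 \right)} - 15142 = \left(-8 + 15 + 15 \cdot 139^{2}\right) - 15142 = \left(-8 + 15 + 15 \cdot 19321\right) - 15142 = \left(-8 + 15 + 289815\right) - 15142 = 289822 - 15142 = 274680$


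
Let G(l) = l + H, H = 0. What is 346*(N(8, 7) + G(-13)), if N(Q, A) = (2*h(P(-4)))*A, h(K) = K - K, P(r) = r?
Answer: -4498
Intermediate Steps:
h(K) = 0
N(Q, A) = 0 (N(Q, A) = (2*0)*A = 0*A = 0)
G(l) = l (G(l) = l + 0 = l)
346*(N(8, 7) + G(-13)) = 346*(0 - 13) = 346*(-13) = -4498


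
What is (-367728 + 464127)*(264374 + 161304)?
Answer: 41034933522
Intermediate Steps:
(-367728 + 464127)*(264374 + 161304) = 96399*425678 = 41034933522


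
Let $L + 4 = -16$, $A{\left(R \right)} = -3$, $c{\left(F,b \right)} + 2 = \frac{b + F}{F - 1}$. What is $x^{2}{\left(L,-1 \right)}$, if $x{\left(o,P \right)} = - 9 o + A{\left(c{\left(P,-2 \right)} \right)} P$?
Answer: $33489$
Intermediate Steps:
$c{\left(F,b \right)} = -2 + \frac{F + b}{-1 + F}$ ($c{\left(F,b \right)} = -2 + \frac{b + F}{F - 1} = -2 + \frac{F + b}{-1 + F}$)
$L = -20$ ($L = -4 - 16 = -20$)
$x{\left(o,P \right)} = - 9 o - 3 P$
$x^{2}{\left(L,-1 \right)} = \left(\left(-9\right) \left(-20\right) - -3\right)^{2} = \left(180 + 3\right)^{2} = 183^{2} = 33489$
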